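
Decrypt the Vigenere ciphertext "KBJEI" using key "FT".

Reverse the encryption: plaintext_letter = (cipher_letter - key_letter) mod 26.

Step 1: Extend key: FTFTF
Step 2: Decrypt each letter (c - k) mod 26:
  K(10) - F(5) = (10-5) mod 26 = 5 = F
  B(1) - T(19) = (1-19) mod 26 = 8 = I
  J(9) - F(5) = (9-5) mod 26 = 4 = E
  E(4) - T(19) = (4-19) mod 26 = 11 = L
  I(8) - F(5) = (8-5) mod 26 = 3 = D
Plaintext: FIELD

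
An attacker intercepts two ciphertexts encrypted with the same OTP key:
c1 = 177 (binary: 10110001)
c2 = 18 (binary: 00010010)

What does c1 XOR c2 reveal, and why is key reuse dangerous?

Step 1: c1 XOR c2 = (m1 XOR k) XOR (m2 XOR k).
Step 2: By XOR associativity/commutativity: = m1 XOR m2 XOR k XOR k = m1 XOR m2.
Step 3: 10110001 XOR 00010010 = 10100011 = 163.
Step 4: The key cancels out! An attacker learns m1 XOR m2 = 163, revealing the relationship between plaintexts.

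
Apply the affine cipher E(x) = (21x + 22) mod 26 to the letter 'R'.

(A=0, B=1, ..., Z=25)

Step 1: Convert 'R' to number: x = 17.
Step 2: E(17) = (21 * 17 + 22) mod 26 = 379 mod 26 = 15.
Step 3: Convert 15 back to letter: P.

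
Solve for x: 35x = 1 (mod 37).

Step 1: We need x such that 35 * x = 1 (mod 37).
Step 2: Using the extended Euclidean algorithm or trial:
  35 * 18 = 630 = 17 * 37 + 1.
Step 3: Since 630 mod 37 = 1, the inverse is x = 18.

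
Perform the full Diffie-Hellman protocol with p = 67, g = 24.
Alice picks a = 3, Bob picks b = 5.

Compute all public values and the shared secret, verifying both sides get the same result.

Step 1: A = g^a mod p = 24^3 mod 67 = 22.
Step 2: B = g^b mod p = 24^5 mod 67 = 9.
Step 3: Alice computes s = B^a mod p = 9^3 mod 67 = 59.
Step 4: Bob computes s = A^b mod p = 22^5 mod 67 = 59.
Both sides agree: shared secret = 59.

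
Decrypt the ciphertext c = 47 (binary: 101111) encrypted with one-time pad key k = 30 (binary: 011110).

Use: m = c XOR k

Step 1: XOR ciphertext with key:
  Ciphertext: 101111
  Key:        011110
  XOR:        110001
Step 2: Plaintext = 110001 = 49 in decimal.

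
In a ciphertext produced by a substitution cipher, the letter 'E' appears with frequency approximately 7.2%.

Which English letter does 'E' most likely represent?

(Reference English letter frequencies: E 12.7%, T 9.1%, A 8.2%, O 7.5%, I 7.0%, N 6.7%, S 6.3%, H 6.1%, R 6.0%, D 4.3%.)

Step 1: The observed frequency is 7.2%.
Step 2: Compare with English frequencies:
  E: 12.7% (difference: 5.5%)
  T: 9.1% (difference: 1.9%)
  A: 8.2% (difference: 1.0%)
  O: 7.5% (difference: 0.3%)
  I: 7.0% (difference: 0.2%) <-- closest
  N: 6.7% (difference: 0.5%)
  S: 6.3% (difference: 0.9%)
  H: 6.1% (difference: 1.1%)
  R: 6.0% (difference: 1.2%)
  D: 4.3% (difference: 2.9%)
Step 3: 'E' most likely represents 'I' (frequency 7.0%).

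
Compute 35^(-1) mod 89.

Step 1: We need x such that 35 * x = 1 (mod 89).
Step 2: Using the extended Euclidean algorithm or trial:
  35 * 28 = 980 = 11 * 89 + 1.
Step 3: Since 980 mod 89 = 1, the inverse is x = 28.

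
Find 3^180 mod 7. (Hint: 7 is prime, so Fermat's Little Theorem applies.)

Step 1: Since 7 is prime, by Fermat's Little Theorem: 3^6 = 1 (mod 7).
Step 2: Reduce exponent: 180 mod 6 = 0.
Step 3: So 3^180 = 3^0 (mod 7).
Step 4: 3^0 mod 7 = 1.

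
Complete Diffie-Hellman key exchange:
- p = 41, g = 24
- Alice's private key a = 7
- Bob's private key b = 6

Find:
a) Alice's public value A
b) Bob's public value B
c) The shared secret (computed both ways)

Step 1: A = g^a mod p = 24^7 mod 41 = 28.
Step 2: B = g^b mod p = 24^6 mod 41 = 8.
Step 3: Alice computes s = B^a mod p = 8^7 mod 41 = 2.
Step 4: Bob computes s = A^b mod p = 28^6 mod 41 = 2.
Both sides agree: shared secret = 2.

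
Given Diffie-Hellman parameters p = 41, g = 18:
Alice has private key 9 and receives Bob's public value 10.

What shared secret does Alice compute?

Step 1: s = B^a mod p = 10^9 mod 41.
  10^1 mod 41 = 10
  10^2 mod 41 = (10 * 10) mod 41 = 18
  10^3 mod 41 = (18 * 10) mod 41 = 16
  10^4 mod 41 = (16 * 10) mod 41 = 37
  10^5 mod 41 = (37 * 10) mod 41 = 1
  10^6 mod 41 = (1 * 10) mod 41 = 10
  10^7 mod 41 = (10 * 10) mod 41 = 18
  10^8 mod 41 = (18 * 10) mod 41 = 16
  10^9 mod 41 = (16 * 10) mod 41 = 37
Result: shared secret = 37.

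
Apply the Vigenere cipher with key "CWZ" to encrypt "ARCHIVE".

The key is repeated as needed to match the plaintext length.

Step 1: Repeat key to match plaintext length:
  Plaintext: ARCHIVE
  Key:       CWZCWZC
Step 2: Encrypt each letter:
  A(0) + C(2) = (0+2) mod 26 = 2 = C
  R(17) + W(22) = (17+22) mod 26 = 13 = N
  C(2) + Z(25) = (2+25) mod 26 = 1 = B
  H(7) + C(2) = (7+2) mod 26 = 9 = J
  I(8) + W(22) = (8+22) mod 26 = 4 = E
  V(21) + Z(25) = (21+25) mod 26 = 20 = U
  E(4) + C(2) = (4+2) mod 26 = 6 = G
Ciphertext: CNBJEUG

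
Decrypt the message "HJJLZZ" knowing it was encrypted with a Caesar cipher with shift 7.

Step 1: Reverse the shift by subtracting 7 from each letter position.
  H (position 7) -> position (7-7) mod 26 = 0 -> A
  J (position 9) -> position (9-7) mod 26 = 2 -> C
  J (position 9) -> position (9-7) mod 26 = 2 -> C
  L (position 11) -> position (11-7) mod 26 = 4 -> E
  Z (position 25) -> position (25-7) mod 26 = 18 -> S
  Z (position 25) -> position (25-7) mod 26 = 18 -> S
Decrypted message: ACCESS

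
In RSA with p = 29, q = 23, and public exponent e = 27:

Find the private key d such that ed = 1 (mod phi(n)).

Step 1: n = 29 * 23 = 667.
Step 2: phi(n) = 28 * 22 = 616.
Step 3: Find d such that 27 * d = 1 (mod 616).
Step 4: d = 27^(-1) mod 616 = 251.
Verification: 27 * 251 = 6777 = 11 * 616 + 1.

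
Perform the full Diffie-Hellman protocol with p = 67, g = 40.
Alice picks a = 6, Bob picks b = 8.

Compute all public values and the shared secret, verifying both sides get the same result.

Step 1: A = g^a mod p = 40^6 mod 67 = 24.
Step 2: B = g^b mod p = 40^8 mod 67 = 9.
Step 3: Alice computes s = B^a mod p = 9^6 mod 67 = 64.
Step 4: Bob computes s = A^b mod p = 24^8 mod 67 = 64.
Both sides agree: shared secret = 64.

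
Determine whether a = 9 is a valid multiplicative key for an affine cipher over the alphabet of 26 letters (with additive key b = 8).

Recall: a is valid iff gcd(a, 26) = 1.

Step 1: Compute gcd(9, 26).
Step 2: gcd(9, 26) = 1.
Since gcd = 1, 9 is coprime with 26, so it is a valid key.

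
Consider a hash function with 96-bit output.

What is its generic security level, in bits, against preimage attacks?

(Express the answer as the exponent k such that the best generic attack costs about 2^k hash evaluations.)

Step 1: The hash has a 96-bit output.
Step 2: Preimage resistance means: given a digest h(x), it should be infeasible to find any input that hashes to it.
With a 96-bit output there are 2^96 possible digests, so a generic brute-force preimage search costs about 2^96 evaluations.
Step 3: Security level = 96 bits.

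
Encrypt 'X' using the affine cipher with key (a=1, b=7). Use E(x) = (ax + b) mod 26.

Step 1: Convert 'X' to number: x = 23.
Step 2: E(23) = (1 * 23 + 7) mod 26 = 30 mod 26 = 4.
Step 3: Convert 4 back to letter: E.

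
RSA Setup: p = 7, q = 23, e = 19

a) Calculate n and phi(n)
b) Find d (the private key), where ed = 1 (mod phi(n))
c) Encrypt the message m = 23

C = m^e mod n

Step 1: n = 7 * 23 = 161.
Step 2: phi(n) = (7-1)(23-1) = 6 * 22 = 132.
Step 3: Find d = 19^(-1) mod 132 = 7.
  Verify: 19 * 7 = 133 = 1 (mod 132).
Step 4: C = 23^19 mod 161 = 23.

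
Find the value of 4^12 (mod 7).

Step 1: Compute 4^12 mod 7 step by step, reducing modulo 7 at each step.
  4^1 mod 7 = 4
  4^2 mod 7 = (4 * 4) mod 7 = 2
  4^3 mod 7 = (2 * 4) mod 7 = 1
  4^4 mod 7 = (1 * 4) mod 7 = 4
  4^5 mod 7 = (4 * 4) mod 7 = 2
  4^6 mod 7 = (2 * 4) mod 7 = 1
  4^7 mod 7 = (1 * 4) mod 7 = 4
  4^8 mod 7 = (4 * 4) mod 7 = 2
  4^9 mod 7 = (2 * 4) mod 7 = 1
  4^10 mod 7 = (1 * 4) mod 7 = 4
  4^11 mod 7 = (4 * 4) mod 7 = 2
  4^12 mod 7 = (2 * 4) mod 7 = 1
Step 2: Result = 1.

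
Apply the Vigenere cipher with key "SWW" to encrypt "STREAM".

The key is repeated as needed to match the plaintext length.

Step 1: Repeat key to match plaintext length:
  Plaintext: STREAM
  Key:       SWWSWW
Step 2: Encrypt each letter:
  S(18) + S(18) = (18+18) mod 26 = 10 = K
  T(19) + W(22) = (19+22) mod 26 = 15 = P
  R(17) + W(22) = (17+22) mod 26 = 13 = N
  E(4) + S(18) = (4+18) mod 26 = 22 = W
  A(0) + W(22) = (0+22) mod 26 = 22 = W
  M(12) + W(22) = (12+22) mod 26 = 8 = I
Ciphertext: KPNWWI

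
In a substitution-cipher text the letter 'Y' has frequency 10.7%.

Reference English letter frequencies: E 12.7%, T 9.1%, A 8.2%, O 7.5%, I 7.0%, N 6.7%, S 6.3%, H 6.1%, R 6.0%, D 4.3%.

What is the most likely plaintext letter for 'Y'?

Step 1: The observed frequency is 10.7%.
Step 2: Compare with English frequencies:
  E: 12.7% (difference: 2.0%)
  T: 9.1% (difference: 1.6%) <-- closest
  A: 8.2% (difference: 2.5%)
  O: 7.5% (difference: 3.2%)
  I: 7.0% (difference: 3.7%)
  N: 6.7% (difference: 4.0%)
  S: 6.3% (difference: 4.4%)
  H: 6.1% (difference: 4.6%)
  R: 6.0% (difference: 4.7%)
  D: 4.3% (difference: 6.4%)
Step 3: 'Y' most likely represents 'T' (frequency 9.1%).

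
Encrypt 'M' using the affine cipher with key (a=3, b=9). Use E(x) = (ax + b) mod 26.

Step 1: Convert 'M' to number: x = 12.
Step 2: E(12) = (3 * 12 + 9) mod 26 = 45 mod 26 = 19.
Step 3: Convert 19 back to letter: T.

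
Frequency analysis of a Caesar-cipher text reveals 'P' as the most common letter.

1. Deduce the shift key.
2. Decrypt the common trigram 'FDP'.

Step 1: In English, 'E' is the most frequent letter (12.7%).
Step 2: The most frequent ciphertext letter is 'P' (position 15).
Step 3: Shift = (15 - 4) mod 26 = 11.
Step 4: Decrypt 'FDP' by shifting back 11:
  F -> U
  D -> S
  P -> E
Step 5: 'FDP' decrypts to 'USE'.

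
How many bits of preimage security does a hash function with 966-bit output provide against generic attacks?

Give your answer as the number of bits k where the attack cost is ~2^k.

Step 1: The hash has a 966-bit output.
Step 2: Preimage resistance means: given a digest h(x), it should be infeasible to find any input that hashes to it.
With a 966-bit output there are 2^966 possible digests, so a generic brute-force preimage search costs about 2^966 evaluations.
Step 3: Security level = 966 bits.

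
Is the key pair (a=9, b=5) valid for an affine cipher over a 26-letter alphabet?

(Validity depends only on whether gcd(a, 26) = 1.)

Step 1: Compute gcd(9, 26).
Step 2: gcd(9, 26) = 1.
Since gcd = 1, 9 is coprime with 26, so it is a valid key.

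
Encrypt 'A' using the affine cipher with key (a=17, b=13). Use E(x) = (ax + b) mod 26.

Step 1: Convert 'A' to number: x = 0.
Step 2: E(0) = (17 * 0 + 13) mod 26 = 13 mod 26 = 13.
Step 3: Convert 13 back to letter: N.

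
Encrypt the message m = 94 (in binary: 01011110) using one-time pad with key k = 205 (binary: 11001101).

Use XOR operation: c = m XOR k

Step 1: Write out the XOR operation bit by bit:
  Message: 01011110
  Key:     11001101
  XOR:     10010011
Step 2: Convert to decimal: 10010011 = 147.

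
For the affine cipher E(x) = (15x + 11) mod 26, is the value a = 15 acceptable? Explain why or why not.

Step 1: Compute gcd(15, 26).
Step 2: gcd(15, 26) = 1.
Since gcd = 1, 15 is coprime with 26, so it is a valid key.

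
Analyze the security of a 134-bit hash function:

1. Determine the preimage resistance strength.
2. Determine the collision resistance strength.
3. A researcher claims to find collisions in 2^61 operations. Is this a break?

Step 1: Preimage resistance requires brute-force of 2^134 operations.
Step 2: Collision resistance (birthday bound) = 2^(134/2) = 2^67.
Step 3: The claimed attack costs 2^61 operations.
Step 4: Since 2^61 < 2^67, the claimed attack beats the generic birthday bound, so collision resistance is broken.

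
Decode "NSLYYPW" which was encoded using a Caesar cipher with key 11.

Step 1: Reverse the shift by subtracting 11 from each letter position.
  N (position 13) -> position (13-11) mod 26 = 2 -> C
  S (position 18) -> position (18-11) mod 26 = 7 -> H
  L (position 11) -> position (11-11) mod 26 = 0 -> A
  Y (position 24) -> position (24-11) mod 26 = 13 -> N
  Y (position 24) -> position (24-11) mod 26 = 13 -> N
  P (position 15) -> position (15-11) mod 26 = 4 -> E
  W (position 22) -> position (22-11) mod 26 = 11 -> L
Decrypted message: CHANNEL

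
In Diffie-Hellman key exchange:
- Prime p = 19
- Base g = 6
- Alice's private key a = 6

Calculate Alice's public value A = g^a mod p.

Step 1: A = g^a mod p = 6^6 mod 19.
  6^1 mod 19 = 6
  6^2 mod 19 = (6 * 6) mod 19 = 17
  6^3 mod 19 = (17 * 6) mod 19 = 7
  6^4 mod 19 = (7 * 6) mod 19 = 4
  6^5 mod 19 = (4 * 6) mod 19 = 5
  6^6 mod 19 = (5 * 6) mod 19 = 11
Result: A = 11.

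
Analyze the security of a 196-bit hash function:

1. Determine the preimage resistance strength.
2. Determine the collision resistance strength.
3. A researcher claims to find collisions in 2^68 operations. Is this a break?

Step 1: Preimage resistance requires brute-force of 2^196 operations.
Step 2: Collision resistance (birthday bound) = 2^(196/2) = 2^98.
Step 3: The claimed attack costs 2^68 operations.
Step 4: Since 2^68 < 2^98, the claimed attack beats the generic birthday bound, so collision resistance is broken.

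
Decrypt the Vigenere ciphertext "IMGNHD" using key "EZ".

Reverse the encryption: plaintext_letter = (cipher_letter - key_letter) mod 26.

Step 1: Extend key: EZEZEZ
Step 2: Decrypt each letter (c - k) mod 26:
  I(8) - E(4) = (8-4) mod 26 = 4 = E
  M(12) - Z(25) = (12-25) mod 26 = 13 = N
  G(6) - E(4) = (6-4) mod 26 = 2 = C
  N(13) - Z(25) = (13-25) mod 26 = 14 = O
  H(7) - E(4) = (7-4) mod 26 = 3 = D
  D(3) - Z(25) = (3-25) mod 26 = 4 = E
Plaintext: ENCODE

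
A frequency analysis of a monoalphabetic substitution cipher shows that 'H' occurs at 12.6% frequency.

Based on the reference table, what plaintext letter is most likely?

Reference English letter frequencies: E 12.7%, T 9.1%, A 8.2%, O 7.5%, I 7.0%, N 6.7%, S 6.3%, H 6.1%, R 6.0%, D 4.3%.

Step 1: The observed frequency is 12.6%.
Step 2: Compare with English frequencies:
  E: 12.7% (difference: 0.1%) <-- closest
  T: 9.1% (difference: 3.5%)
  A: 8.2% (difference: 4.4%)
  O: 7.5% (difference: 5.1%)
  I: 7.0% (difference: 5.6%)
  N: 6.7% (difference: 5.9%)
  S: 6.3% (difference: 6.3%)
  H: 6.1% (difference: 6.5%)
  R: 6.0% (difference: 6.6%)
  D: 4.3% (difference: 8.3%)
Step 3: 'H' most likely represents 'E' (frequency 12.7%).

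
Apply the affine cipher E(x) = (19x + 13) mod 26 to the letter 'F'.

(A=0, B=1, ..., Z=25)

Step 1: Convert 'F' to number: x = 5.
Step 2: E(5) = (19 * 5 + 13) mod 26 = 108 mod 26 = 4.
Step 3: Convert 4 back to letter: E.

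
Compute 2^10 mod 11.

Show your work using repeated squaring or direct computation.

Step 1: Compute 2^10 mod 11 step by step, reducing modulo 11 at each step.
  2^1 mod 11 = 2
  2^2 mod 11 = (2 * 2) mod 11 = 4
  2^3 mod 11 = (4 * 2) mod 11 = 8
  2^4 mod 11 = (8 * 2) mod 11 = 5
  2^5 mod 11 = (5 * 2) mod 11 = 10
  2^6 mod 11 = (10 * 2) mod 11 = 9
  2^7 mod 11 = (9 * 2) mod 11 = 7
  2^8 mod 11 = (7 * 2) mod 11 = 3
  2^9 mod 11 = (3 * 2) mod 11 = 6
  2^10 mod 11 = (6 * 2) mod 11 = 1
Step 2: Result = 1.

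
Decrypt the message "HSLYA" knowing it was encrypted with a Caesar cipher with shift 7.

Step 1: Reverse the shift by subtracting 7 from each letter position.
  H (position 7) -> position (7-7) mod 26 = 0 -> A
  S (position 18) -> position (18-7) mod 26 = 11 -> L
  L (position 11) -> position (11-7) mod 26 = 4 -> E
  Y (position 24) -> position (24-7) mod 26 = 17 -> R
  A (position 0) -> position (0-7) mod 26 = 19 -> T
Decrypted message: ALERT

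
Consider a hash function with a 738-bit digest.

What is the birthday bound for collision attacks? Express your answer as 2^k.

Step 1: The birthday paradox gives collision probability ~50% after sqrt(2^n) = 2^(n/2) hashes.
Step 2: For 738-bit output: 2^(738/2) = 2^369.
Step 3: Approximately 2^369 hash computations needed.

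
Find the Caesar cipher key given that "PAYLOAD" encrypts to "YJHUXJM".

Step 1: Compare first letters: P (position 15) -> Y (position 24).
Step 2: Shift = (24 - 15) mod 26 = 9.
The shift value is 9.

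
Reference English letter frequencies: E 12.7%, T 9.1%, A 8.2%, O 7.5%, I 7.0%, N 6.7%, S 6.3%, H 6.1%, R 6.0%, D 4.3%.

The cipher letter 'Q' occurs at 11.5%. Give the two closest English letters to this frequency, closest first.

Step 1: Observed frequency of 'Q' is 11.5%.
Step 2: Compute distances to each reference frequency and sort:
  E (12.7%): difference = 1.2% <-- BEST
  T (9.1%): difference = 2.4% <-- RUNNER-UP
  A (8.2%): difference = 3.3%
  O (7.5%): difference = 4.0%
  I (7.0%): difference = 4.5%
Step 3: Most likely is 'E' (12.7%, diff 1.2%); second most likely is 'T' (9.1%, diff 2.4%).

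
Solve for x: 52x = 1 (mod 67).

Step 1: We need x such that 52 * x = 1 (mod 67).
Step 2: Using the extended Euclidean algorithm or trial:
  52 * 58 = 3016 = 45 * 67 + 1.
Step 3: Since 3016 mod 67 = 1, the inverse is x = 58.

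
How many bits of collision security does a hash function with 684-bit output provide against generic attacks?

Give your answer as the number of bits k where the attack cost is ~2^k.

Step 1: The hash has a 684-bit output.
Step 2: Collision resistance means it should be infeasible to find any x != y with h(x) = h(y).
By the birthday bound, a generic collision search succeeds after about sqrt(2^684) = 2^(684/2) = 2^342 evaluations.
Step 3: Security level = 342 bits.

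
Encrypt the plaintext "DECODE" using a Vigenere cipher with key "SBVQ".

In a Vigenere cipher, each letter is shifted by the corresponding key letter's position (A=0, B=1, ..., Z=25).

Step 1: Repeat key to match plaintext length:
  Plaintext: DECODE
  Key:       SBVQSB
Step 2: Encrypt each letter:
  D(3) + S(18) = (3+18) mod 26 = 21 = V
  E(4) + B(1) = (4+1) mod 26 = 5 = F
  C(2) + V(21) = (2+21) mod 26 = 23 = X
  O(14) + Q(16) = (14+16) mod 26 = 4 = E
  D(3) + S(18) = (3+18) mod 26 = 21 = V
  E(4) + B(1) = (4+1) mod 26 = 5 = F
Ciphertext: VFXEVF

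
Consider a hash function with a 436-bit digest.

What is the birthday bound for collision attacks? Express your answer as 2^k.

Step 1: The birthday paradox gives collision probability ~50% after sqrt(2^n) = 2^(n/2) hashes.
Step 2: For 436-bit output: 2^(436/2) = 2^218.
Step 3: Approximately 2^218 hash computations needed.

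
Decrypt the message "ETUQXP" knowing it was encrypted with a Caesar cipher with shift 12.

Step 1: Reverse the shift by subtracting 12 from each letter position.
  E (position 4) -> position (4-12) mod 26 = 18 -> S
  T (position 19) -> position (19-12) mod 26 = 7 -> H
  U (position 20) -> position (20-12) mod 26 = 8 -> I
  Q (position 16) -> position (16-12) mod 26 = 4 -> E
  X (position 23) -> position (23-12) mod 26 = 11 -> L
  P (position 15) -> position (15-12) mod 26 = 3 -> D
Decrypted message: SHIELD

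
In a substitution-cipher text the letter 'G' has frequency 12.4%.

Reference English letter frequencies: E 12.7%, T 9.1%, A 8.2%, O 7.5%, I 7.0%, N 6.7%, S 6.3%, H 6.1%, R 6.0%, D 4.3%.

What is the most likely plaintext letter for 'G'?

Step 1: The observed frequency is 12.4%.
Step 2: Compare with English frequencies:
  E: 12.7% (difference: 0.3%) <-- closest
  T: 9.1% (difference: 3.3%)
  A: 8.2% (difference: 4.2%)
  O: 7.5% (difference: 4.9%)
  I: 7.0% (difference: 5.4%)
  N: 6.7% (difference: 5.7%)
  S: 6.3% (difference: 6.1%)
  H: 6.1% (difference: 6.3%)
  R: 6.0% (difference: 6.4%)
  D: 4.3% (difference: 8.1%)
Step 3: 'G' most likely represents 'E' (frequency 12.7%).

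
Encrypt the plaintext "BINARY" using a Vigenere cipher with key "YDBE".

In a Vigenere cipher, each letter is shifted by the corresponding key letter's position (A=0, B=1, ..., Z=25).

Step 1: Repeat key to match plaintext length:
  Plaintext: BINARY
  Key:       YDBEYD
Step 2: Encrypt each letter:
  B(1) + Y(24) = (1+24) mod 26 = 25 = Z
  I(8) + D(3) = (8+3) mod 26 = 11 = L
  N(13) + B(1) = (13+1) mod 26 = 14 = O
  A(0) + E(4) = (0+4) mod 26 = 4 = E
  R(17) + Y(24) = (17+24) mod 26 = 15 = P
  Y(24) + D(3) = (24+3) mod 26 = 1 = B
Ciphertext: ZLOEPB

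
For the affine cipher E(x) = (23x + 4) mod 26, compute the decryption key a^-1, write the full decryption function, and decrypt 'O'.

Step 1: Find a^-1, the modular inverse of 23 mod 26.
Step 2: We need 23 * a^-1 = 1 (mod 26).
Step 3: 23 * 17 = 391 = 15 * 26 + 1, so a^-1 = 17.
Step 4: D(y) = 17(y - 4) mod 26.
Step 5: Apply to 'O' (y = 14): D(14) = 17 * (14 - 4) mod 26 = 17 * 10 mod 26 = 14 -> 'O'.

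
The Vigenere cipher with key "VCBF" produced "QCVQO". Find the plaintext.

Step 1: Extend key: VCBFV
Step 2: Decrypt each letter (c - k) mod 26:
  Q(16) - V(21) = (16-21) mod 26 = 21 = V
  C(2) - C(2) = (2-2) mod 26 = 0 = A
  V(21) - B(1) = (21-1) mod 26 = 20 = U
  Q(16) - F(5) = (16-5) mod 26 = 11 = L
  O(14) - V(21) = (14-21) mod 26 = 19 = T
Plaintext: VAULT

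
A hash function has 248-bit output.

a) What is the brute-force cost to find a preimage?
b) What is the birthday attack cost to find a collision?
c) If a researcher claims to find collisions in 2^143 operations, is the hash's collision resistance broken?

Step 1: Preimage resistance requires brute-force of 2^248 operations.
Step 2: Collision resistance (birthday bound) = 2^(248/2) = 2^124.
Step 3: The claimed attack costs 2^143 operations.
Step 4: Since 2^143 >= 2^124, the claimed attack is no faster than the generic birthday attack, so this does not break collision resistance.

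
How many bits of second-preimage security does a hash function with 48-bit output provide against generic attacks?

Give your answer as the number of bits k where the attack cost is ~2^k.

Step 1: The hash has a 48-bit output.
Step 2: Second-preimage resistance means: given a specific input x, it should be infeasible to find a different y with h(y) = h(x).
With a 48-bit output, a generic search for a second preimage costs about 2^48 evaluations (each trial matches the fixed target with probability 2^-48).
Step 3: Security level = 48 bits.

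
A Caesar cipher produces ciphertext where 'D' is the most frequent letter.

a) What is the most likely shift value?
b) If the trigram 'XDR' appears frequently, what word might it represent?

Step 1: In English, 'E' is the most frequent letter (12.7%).
Step 2: The most frequent ciphertext letter is 'D' (position 3).
Step 3: Shift = (3 - 4) mod 26 = 25.
Step 4: Decrypt 'XDR' by shifting back 25:
  X -> Y
  D -> E
  R -> S
Step 5: 'XDR' decrypts to 'YES'.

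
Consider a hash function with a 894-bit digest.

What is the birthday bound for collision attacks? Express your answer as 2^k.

Step 1: The birthday paradox gives collision probability ~50% after sqrt(2^n) = 2^(n/2) hashes.
Step 2: For 894-bit output: 2^(894/2) = 2^447.
Step 3: Approximately 2^447 hash computations needed.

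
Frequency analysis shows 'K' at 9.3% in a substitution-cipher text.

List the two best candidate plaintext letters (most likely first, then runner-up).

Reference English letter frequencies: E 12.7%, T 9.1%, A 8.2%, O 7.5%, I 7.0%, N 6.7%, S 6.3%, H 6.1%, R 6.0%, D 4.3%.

Step 1: Observed frequency of 'K' is 9.3%.
Step 2: Compute distances to each reference frequency and sort:
  T (9.1%): difference = 0.2% <-- BEST
  A (8.2%): difference = 1.1% <-- RUNNER-UP
  O (7.5%): difference = 1.8%
  I (7.0%): difference = 2.3%
  N (6.7%): difference = 2.6%
Step 3: Most likely is 'T' (9.1%, diff 0.2%); second most likely is 'A' (8.2%, diff 1.1%).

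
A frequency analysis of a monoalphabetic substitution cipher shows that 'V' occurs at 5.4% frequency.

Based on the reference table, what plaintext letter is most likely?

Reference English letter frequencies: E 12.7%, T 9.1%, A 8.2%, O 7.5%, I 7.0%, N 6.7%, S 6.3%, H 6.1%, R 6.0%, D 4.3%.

Step 1: The observed frequency is 5.4%.
Step 2: Compare with English frequencies:
  E: 12.7% (difference: 7.3%)
  T: 9.1% (difference: 3.7%)
  A: 8.2% (difference: 2.8%)
  O: 7.5% (difference: 2.1%)
  I: 7.0% (difference: 1.6%)
  N: 6.7% (difference: 1.3%)
  S: 6.3% (difference: 0.9%)
  H: 6.1% (difference: 0.7%)
  R: 6.0% (difference: 0.6%) <-- closest
  D: 4.3% (difference: 1.1%)
Step 3: 'V' most likely represents 'R' (frequency 6.0%).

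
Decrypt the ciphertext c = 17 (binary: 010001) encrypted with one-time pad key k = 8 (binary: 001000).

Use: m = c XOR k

Step 1: XOR ciphertext with key:
  Ciphertext: 010001
  Key:        001000
  XOR:        011001
Step 2: Plaintext = 011001 = 25 in decimal.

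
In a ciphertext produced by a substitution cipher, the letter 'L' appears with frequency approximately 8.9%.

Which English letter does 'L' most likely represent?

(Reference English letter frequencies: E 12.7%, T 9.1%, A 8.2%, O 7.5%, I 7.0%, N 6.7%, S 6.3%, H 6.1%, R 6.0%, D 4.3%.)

Step 1: The observed frequency is 8.9%.
Step 2: Compare with English frequencies:
  E: 12.7% (difference: 3.8%)
  T: 9.1% (difference: 0.2%) <-- closest
  A: 8.2% (difference: 0.7%)
  O: 7.5% (difference: 1.4%)
  I: 7.0% (difference: 1.9%)
  N: 6.7% (difference: 2.2%)
  S: 6.3% (difference: 2.6%)
  H: 6.1% (difference: 2.8%)
  R: 6.0% (difference: 2.9%)
  D: 4.3% (difference: 4.6%)
Step 3: 'L' most likely represents 'T' (frequency 9.1%).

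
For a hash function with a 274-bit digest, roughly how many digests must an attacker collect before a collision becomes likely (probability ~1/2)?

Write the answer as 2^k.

Step 1: The birthday paradox gives collision probability ~50% after sqrt(2^n) = 2^(n/2) hashes.
Step 2: For 274-bit output: 2^(274/2) = 2^137.
Step 3: Approximately 2^137 hash computations needed.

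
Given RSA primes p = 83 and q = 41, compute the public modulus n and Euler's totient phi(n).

Step 1: n = p * q = 83 * 41 = 3403.
Step 2: phi(n) = (p-1)(q-1) = 82 * 40 = 3280.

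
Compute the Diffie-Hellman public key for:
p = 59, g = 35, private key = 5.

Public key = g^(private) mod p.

Step 1: A = g^a mod p = 35^5 mod 59.
  35^1 mod 59 = 35
  35^2 mod 59 = (35 * 35) mod 59 = 45
  35^3 mod 59 = (45 * 35) mod 59 = 41
  35^4 mod 59 = (41 * 35) mod 59 = 19
  35^5 mod 59 = (19 * 35) mod 59 = 16
Result: A = 16.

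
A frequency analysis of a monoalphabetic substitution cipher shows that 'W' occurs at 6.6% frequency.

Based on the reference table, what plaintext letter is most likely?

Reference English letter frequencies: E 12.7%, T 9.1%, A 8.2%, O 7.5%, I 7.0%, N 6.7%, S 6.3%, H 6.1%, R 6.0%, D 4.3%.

Step 1: The observed frequency is 6.6%.
Step 2: Compare with English frequencies:
  E: 12.7% (difference: 6.1%)
  T: 9.1% (difference: 2.5%)
  A: 8.2% (difference: 1.6%)
  O: 7.5% (difference: 0.9%)
  I: 7.0% (difference: 0.4%)
  N: 6.7% (difference: 0.1%) <-- closest
  S: 6.3% (difference: 0.3%)
  H: 6.1% (difference: 0.5%)
  R: 6.0% (difference: 0.6%)
  D: 4.3% (difference: 2.3%)
Step 3: 'W' most likely represents 'N' (frequency 6.7%).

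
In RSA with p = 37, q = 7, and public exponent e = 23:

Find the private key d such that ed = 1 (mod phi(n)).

Step 1: n = 37 * 7 = 259.
Step 2: phi(n) = 36 * 6 = 216.
Step 3: Find d such that 23 * d = 1 (mod 216).
Step 4: d = 23^(-1) mod 216 = 47.
Verification: 23 * 47 = 1081 = 5 * 216 + 1.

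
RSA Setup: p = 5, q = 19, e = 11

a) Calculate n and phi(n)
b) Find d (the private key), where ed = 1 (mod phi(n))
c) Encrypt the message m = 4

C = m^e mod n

Step 1: n = 5 * 19 = 95.
Step 2: phi(n) = (5-1)(19-1) = 4 * 18 = 72.
Step 3: Find d = 11^(-1) mod 72 = 59.
  Verify: 11 * 59 = 649 = 1 (mod 72).
Step 4: C = 4^11 mod 95 = 54.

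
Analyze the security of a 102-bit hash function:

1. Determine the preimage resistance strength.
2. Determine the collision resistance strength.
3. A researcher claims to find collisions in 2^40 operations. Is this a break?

Step 1: Preimage resistance requires brute-force of 2^102 operations.
Step 2: Collision resistance (birthday bound) = 2^(102/2) = 2^51.
Step 3: The claimed attack costs 2^40 operations.
Step 4: Since 2^40 < 2^51, the claimed attack beats the generic birthday bound, so collision resistance is broken.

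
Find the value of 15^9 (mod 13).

Step 1: Compute 15^9 mod 13 step by step, reducing modulo 13 at each step.
  15^1 mod 13 = 2
  15^2 mod 13 = (2 * 15) mod 13 = 4
  15^3 mod 13 = (4 * 15) mod 13 = 8
  15^4 mod 13 = (8 * 15) mod 13 = 3
  15^5 mod 13 = (3 * 15) mod 13 = 6
  15^6 mod 13 = (6 * 15) mod 13 = 12
  15^7 mod 13 = (12 * 15) mod 13 = 11
  15^8 mod 13 = (11 * 15) mod 13 = 9
  15^9 mod 13 = (9 * 15) mod 13 = 5
Step 2: Result = 5.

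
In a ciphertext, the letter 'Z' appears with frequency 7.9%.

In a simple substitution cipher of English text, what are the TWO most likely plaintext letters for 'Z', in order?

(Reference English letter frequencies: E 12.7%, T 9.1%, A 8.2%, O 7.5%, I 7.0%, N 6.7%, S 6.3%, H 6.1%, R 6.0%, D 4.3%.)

Step 1: Observed frequency of 'Z' is 7.9%.
Step 2: Compute distances to each reference frequency and sort:
  A (8.2%): difference = 0.3% <-- BEST
  O (7.5%): difference = 0.4% <-- RUNNER-UP
  I (7.0%): difference = 0.9%
  T (9.1%): difference = 1.2%
  N (6.7%): difference = 1.2%
Step 3: Most likely is 'A' (8.2%, diff 0.3%); second most likely is 'O' (7.5%, diff 0.4%).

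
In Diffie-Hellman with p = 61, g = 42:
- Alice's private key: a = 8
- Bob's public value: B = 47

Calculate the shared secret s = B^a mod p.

Step 1: s = B^a mod p = 47^8 mod 61.
  47^1 mod 61 = 47
  47^2 mod 61 = (47 * 47) mod 61 = 13
  47^3 mod 61 = (13 * 47) mod 61 = 1
  47^4 mod 61 = (1 * 47) mod 61 = 47
  47^5 mod 61 = (47 * 47) mod 61 = 13
  47^6 mod 61 = (13 * 47) mod 61 = 1
  47^7 mod 61 = (1 * 47) mod 61 = 47
  47^8 mod 61 = (47 * 47) mod 61 = 13
Result: shared secret = 13.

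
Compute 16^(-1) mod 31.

Step 1: We need x such that 16 * x = 1 (mod 31).
Step 2: Using the extended Euclidean algorithm or trial:
  16 * 2 = 32 = 1 * 31 + 1.
Step 3: Since 32 mod 31 = 1, the inverse is x = 2.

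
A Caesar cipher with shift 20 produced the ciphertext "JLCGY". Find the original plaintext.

Step 1: Reverse the shift by subtracting 20 from each letter position.
  J (position 9) -> position (9-20) mod 26 = 15 -> P
  L (position 11) -> position (11-20) mod 26 = 17 -> R
  C (position 2) -> position (2-20) mod 26 = 8 -> I
  G (position 6) -> position (6-20) mod 26 = 12 -> M
  Y (position 24) -> position (24-20) mod 26 = 4 -> E
Decrypted message: PRIME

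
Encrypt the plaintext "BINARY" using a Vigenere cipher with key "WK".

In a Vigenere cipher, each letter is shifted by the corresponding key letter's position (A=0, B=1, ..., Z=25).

Step 1: Repeat key to match plaintext length:
  Plaintext: BINARY
  Key:       WKWKWK
Step 2: Encrypt each letter:
  B(1) + W(22) = (1+22) mod 26 = 23 = X
  I(8) + K(10) = (8+10) mod 26 = 18 = S
  N(13) + W(22) = (13+22) mod 26 = 9 = J
  A(0) + K(10) = (0+10) mod 26 = 10 = K
  R(17) + W(22) = (17+22) mod 26 = 13 = N
  Y(24) + K(10) = (24+10) mod 26 = 8 = I
Ciphertext: XSJKNI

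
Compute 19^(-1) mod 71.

Step 1: We need x such that 19 * x = 1 (mod 71).
Step 2: Using the extended Euclidean algorithm or trial:
  19 * 15 = 285 = 4 * 71 + 1.
Step 3: Since 285 mod 71 = 1, the inverse is x = 15.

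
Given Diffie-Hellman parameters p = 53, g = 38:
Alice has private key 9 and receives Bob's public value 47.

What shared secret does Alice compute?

Step 1: s = B^a mod p = 47^9 mod 53.
  47^1 mod 53 = 47
  47^2 mod 53 = (47 * 47) mod 53 = 36
  47^3 mod 53 = (36 * 47) mod 53 = 49
  47^4 mod 53 = (49 * 47) mod 53 = 24
  47^5 mod 53 = (24 * 47) mod 53 = 15
  47^6 mod 53 = (15 * 47) mod 53 = 16
  47^7 mod 53 = (16 * 47) mod 53 = 10
  47^8 mod 53 = (10 * 47) mod 53 = 46
  47^9 mod 53 = (46 * 47) mod 53 = 42
Result: shared secret = 42.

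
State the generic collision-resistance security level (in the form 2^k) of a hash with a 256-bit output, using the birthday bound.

Step 1: The birthday paradox gives collision probability ~50% after sqrt(2^n) = 2^(n/2) hashes.
Step 2: For 256-bit output: 2^(256/2) = 2^128.
Step 3: Approximately 2^128 hash computations needed.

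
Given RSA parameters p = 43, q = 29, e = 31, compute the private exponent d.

Step 1: n = 43 * 29 = 1247.
Step 2: phi(n) = 42 * 28 = 1176.
Step 3: Find d such that 31 * d = 1 (mod 1176).
Step 4: d = 31^(-1) mod 1176 = 607.
Verification: 31 * 607 = 18817 = 16 * 1176 + 1.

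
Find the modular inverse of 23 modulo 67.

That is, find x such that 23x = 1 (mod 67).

Step 1: We need x such that 23 * x = 1 (mod 67).
Step 2: Using the extended Euclidean algorithm or trial:
  23 * 35 = 805 = 12 * 67 + 1.
Step 3: Since 805 mod 67 = 1, the inverse is x = 35.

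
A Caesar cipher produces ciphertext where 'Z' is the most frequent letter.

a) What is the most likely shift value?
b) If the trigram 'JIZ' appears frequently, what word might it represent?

Step 1: In English, 'E' is the most frequent letter (12.7%).
Step 2: The most frequent ciphertext letter is 'Z' (position 25).
Step 3: Shift = (25 - 4) mod 26 = 21.
Step 4: Decrypt 'JIZ' by shifting back 21:
  J -> O
  I -> N
  Z -> E
Step 5: 'JIZ' decrypts to 'ONE'.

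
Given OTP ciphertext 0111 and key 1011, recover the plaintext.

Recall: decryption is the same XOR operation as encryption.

Step 1: XOR ciphertext with key:
  Ciphertext: 0111
  Key:        1011
  XOR:        1100
Step 2: Plaintext = 1100 = 12 in decimal.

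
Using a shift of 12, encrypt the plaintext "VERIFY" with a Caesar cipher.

Step 1: For each letter, shift forward by 12 positions (mod 26).
  V (position 21) -> position (21+12) mod 26 = 7 -> H
  E (position 4) -> position (4+12) mod 26 = 16 -> Q
  R (position 17) -> position (17+12) mod 26 = 3 -> D
  I (position 8) -> position (8+12) mod 26 = 20 -> U
  F (position 5) -> position (5+12) mod 26 = 17 -> R
  Y (position 24) -> position (24+12) mod 26 = 10 -> K
Result: HQDURK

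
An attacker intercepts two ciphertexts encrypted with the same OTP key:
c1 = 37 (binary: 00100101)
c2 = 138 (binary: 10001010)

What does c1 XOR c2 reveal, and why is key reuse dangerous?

Step 1: c1 XOR c2 = (m1 XOR k) XOR (m2 XOR k).
Step 2: By XOR associativity/commutativity: = m1 XOR m2 XOR k XOR k = m1 XOR m2.
Step 3: 00100101 XOR 10001010 = 10101111 = 175.
Step 4: The key cancels out! An attacker learns m1 XOR m2 = 175, revealing the relationship between plaintexts.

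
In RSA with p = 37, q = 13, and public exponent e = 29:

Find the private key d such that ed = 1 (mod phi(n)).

Step 1: n = 37 * 13 = 481.
Step 2: phi(n) = 36 * 12 = 432.
Step 3: Find d such that 29 * d = 1 (mod 432).
Step 4: d = 29^(-1) mod 432 = 149.
Verification: 29 * 149 = 4321 = 10 * 432 + 1.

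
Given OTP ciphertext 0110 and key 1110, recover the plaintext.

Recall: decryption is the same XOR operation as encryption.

Step 1: XOR ciphertext with key:
  Ciphertext: 0110
  Key:        1110
  XOR:        1000
Step 2: Plaintext = 1000 = 8 in decimal.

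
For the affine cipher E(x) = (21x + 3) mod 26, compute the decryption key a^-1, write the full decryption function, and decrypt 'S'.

Step 1: Find a^-1, the modular inverse of 21 mod 26.
Step 2: We need 21 * a^-1 = 1 (mod 26).
Step 3: 21 * 5 = 105 = 4 * 26 + 1, so a^-1 = 5.
Step 4: D(y) = 5(y - 3) mod 26.
Step 5: Apply to 'S' (y = 18): D(18) = 5 * (18 - 3) mod 26 = 5 * 15 mod 26 = 23 -> 'X'.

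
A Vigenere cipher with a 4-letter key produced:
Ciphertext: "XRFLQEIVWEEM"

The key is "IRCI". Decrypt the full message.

Step 1: Key 'IRCI' has length 4. Extended key: IRCIIRCIIRCI
Step 2: Decrypt each position:
  X(23) - I(8) = 15 = P
  R(17) - R(17) = 0 = A
  F(5) - C(2) = 3 = D
  L(11) - I(8) = 3 = D
  Q(16) - I(8) = 8 = I
  E(4) - R(17) = 13 = N
  I(8) - C(2) = 6 = G
  V(21) - I(8) = 13 = N
  W(22) - I(8) = 14 = O
  E(4) - R(17) = 13 = N
  E(4) - C(2) = 2 = C
  M(12) - I(8) = 4 = E
Plaintext: PADDINGNONCE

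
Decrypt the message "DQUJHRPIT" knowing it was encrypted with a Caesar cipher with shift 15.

Step 1: Reverse the shift by subtracting 15 from each letter position.
  D (position 3) -> position (3-15) mod 26 = 14 -> O
  Q (position 16) -> position (16-15) mod 26 = 1 -> B
  U (position 20) -> position (20-15) mod 26 = 5 -> F
  J (position 9) -> position (9-15) mod 26 = 20 -> U
  H (position 7) -> position (7-15) mod 26 = 18 -> S
  R (position 17) -> position (17-15) mod 26 = 2 -> C
  P (position 15) -> position (15-15) mod 26 = 0 -> A
  I (position 8) -> position (8-15) mod 26 = 19 -> T
  T (position 19) -> position (19-15) mod 26 = 4 -> E
Decrypted message: OBFUSCATE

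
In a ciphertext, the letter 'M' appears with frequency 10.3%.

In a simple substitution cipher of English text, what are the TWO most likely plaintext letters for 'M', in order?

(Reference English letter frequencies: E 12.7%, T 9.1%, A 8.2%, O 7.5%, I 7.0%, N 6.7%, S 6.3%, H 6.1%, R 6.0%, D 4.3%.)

Step 1: Observed frequency of 'M' is 10.3%.
Step 2: Compute distances to each reference frequency and sort:
  T (9.1%): difference = 1.2% <-- BEST
  A (8.2%): difference = 2.1% <-- RUNNER-UP
  E (12.7%): difference = 2.4%
  O (7.5%): difference = 2.8%
  I (7.0%): difference = 3.3%
Step 3: Most likely is 'T' (9.1%, diff 1.2%); second most likely is 'A' (8.2%, diff 2.1%).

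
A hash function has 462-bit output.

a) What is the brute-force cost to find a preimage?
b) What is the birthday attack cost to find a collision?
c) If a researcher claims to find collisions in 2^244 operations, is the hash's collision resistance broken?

Step 1: Preimage resistance requires brute-force of 2^462 operations.
Step 2: Collision resistance (birthday bound) = 2^(462/2) = 2^231.
Step 3: The claimed attack costs 2^244 operations.
Step 4: Since 2^244 >= 2^231, the claimed attack is no faster than the generic birthday attack, so this does not break collision resistance.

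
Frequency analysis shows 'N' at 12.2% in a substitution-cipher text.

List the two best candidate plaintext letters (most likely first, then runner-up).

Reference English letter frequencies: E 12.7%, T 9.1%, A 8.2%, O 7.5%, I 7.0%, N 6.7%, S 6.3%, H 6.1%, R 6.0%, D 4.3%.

Step 1: Observed frequency of 'N' is 12.2%.
Step 2: Compute distances to each reference frequency and sort:
  E (12.7%): difference = 0.5% <-- BEST
  T (9.1%): difference = 3.1% <-- RUNNER-UP
  A (8.2%): difference = 4.0%
  O (7.5%): difference = 4.7%
  I (7.0%): difference = 5.2%
Step 3: Most likely is 'E' (12.7%, diff 0.5%); second most likely is 'T' (9.1%, diff 3.1%).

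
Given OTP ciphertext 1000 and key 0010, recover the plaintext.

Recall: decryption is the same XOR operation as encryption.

Step 1: XOR ciphertext with key:
  Ciphertext: 1000
  Key:        0010
  XOR:        1010
Step 2: Plaintext = 1010 = 10 in decimal.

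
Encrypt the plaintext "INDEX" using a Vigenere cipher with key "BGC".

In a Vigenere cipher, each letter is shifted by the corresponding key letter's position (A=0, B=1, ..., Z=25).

Step 1: Repeat key to match plaintext length:
  Plaintext: INDEX
  Key:       BGCBG
Step 2: Encrypt each letter:
  I(8) + B(1) = (8+1) mod 26 = 9 = J
  N(13) + G(6) = (13+6) mod 26 = 19 = T
  D(3) + C(2) = (3+2) mod 26 = 5 = F
  E(4) + B(1) = (4+1) mod 26 = 5 = F
  X(23) + G(6) = (23+6) mod 26 = 3 = D
Ciphertext: JTFFD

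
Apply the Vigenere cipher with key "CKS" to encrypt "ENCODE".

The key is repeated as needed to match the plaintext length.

Step 1: Repeat key to match plaintext length:
  Plaintext: ENCODE
  Key:       CKSCKS
Step 2: Encrypt each letter:
  E(4) + C(2) = (4+2) mod 26 = 6 = G
  N(13) + K(10) = (13+10) mod 26 = 23 = X
  C(2) + S(18) = (2+18) mod 26 = 20 = U
  O(14) + C(2) = (14+2) mod 26 = 16 = Q
  D(3) + K(10) = (3+10) mod 26 = 13 = N
  E(4) + S(18) = (4+18) mod 26 = 22 = W
Ciphertext: GXUQNW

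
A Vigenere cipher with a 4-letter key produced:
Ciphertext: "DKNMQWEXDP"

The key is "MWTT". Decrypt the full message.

Step 1: Key 'MWTT' has length 4. Extended key: MWTTMWTTMW
Step 2: Decrypt each position:
  D(3) - M(12) = 17 = R
  K(10) - W(22) = 14 = O
  N(13) - T(19) = 20 = U
  M(12) - T(19) = 19 = T
  Q(16) - M(12) = 4 = E
  W(22) - W(22) = 0 = A
  E(4) - T(19) = 11 = L
  X(23) - T(19) = 4 = E
  D(3) - M(12) = 17 = R
  P(15) - W(22) = 19 = T
Plaintext: ROUTEALERT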